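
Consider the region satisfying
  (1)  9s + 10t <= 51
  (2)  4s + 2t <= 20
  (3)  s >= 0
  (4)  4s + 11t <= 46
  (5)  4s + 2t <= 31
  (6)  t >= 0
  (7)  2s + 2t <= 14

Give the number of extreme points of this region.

Of the 20 pairwise boundary intersections, those satisfying every inequality are:
  (49/11, 12/11)
  (101/59, 210/59)
  (5, 0)
  (0, 46/11)
  (0, 0)

5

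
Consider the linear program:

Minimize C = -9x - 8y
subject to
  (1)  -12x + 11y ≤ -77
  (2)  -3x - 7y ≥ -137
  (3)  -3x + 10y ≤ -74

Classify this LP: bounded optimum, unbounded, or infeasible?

From the feasible point (-44/87, -219/29), moving in the direction (7, -3) keeps every constraint satisfied while C decreases without bound.

unbounded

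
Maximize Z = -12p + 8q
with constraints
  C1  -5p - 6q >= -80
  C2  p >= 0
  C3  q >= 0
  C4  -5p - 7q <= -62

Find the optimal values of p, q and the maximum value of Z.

p = 0, q = 40/3, maximum Z = 320/3

Feasible corners and Z = -12p + 8q:
  (0, 40/3) → Z = 320/3
  (16, 0) → Z = -192
  (0, 62/7) → Z = 496/7
  (62/5, 0) → Z = -744/5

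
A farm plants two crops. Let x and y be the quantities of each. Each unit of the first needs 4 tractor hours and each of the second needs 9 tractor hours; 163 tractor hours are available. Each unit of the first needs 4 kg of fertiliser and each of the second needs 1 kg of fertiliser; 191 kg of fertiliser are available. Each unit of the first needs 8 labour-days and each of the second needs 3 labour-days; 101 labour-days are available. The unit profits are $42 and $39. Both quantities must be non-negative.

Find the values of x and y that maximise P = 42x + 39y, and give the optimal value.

x = 7, y = 15, maximum P = 879

Vertices and P = 42x + 39y:
  (0, 0) → P = 0
  (0, 163/9) → P = 2119/3
  (101/8, 0) → P = 2121/4
  (7, 15) → P = 879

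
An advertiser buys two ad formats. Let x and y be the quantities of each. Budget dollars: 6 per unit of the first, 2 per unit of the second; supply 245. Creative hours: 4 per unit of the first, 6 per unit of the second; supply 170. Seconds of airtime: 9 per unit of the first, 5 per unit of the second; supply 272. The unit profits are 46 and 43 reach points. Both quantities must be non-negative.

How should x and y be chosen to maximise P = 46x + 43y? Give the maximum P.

x = 23, y = 13, maximum P = 1617

Feasible corners and P = 46x + 43y:
  (0, 0) → P = 0
  (0, 85/3) → P = 3655/3
  (272/9, 0) → P = 12512/9
  (23, 13) → P = 1617

The optimum lies where 4x + 6y = 170 and 9x + 5y = 272.
Solving simultaneously gives x = 23, y = 13.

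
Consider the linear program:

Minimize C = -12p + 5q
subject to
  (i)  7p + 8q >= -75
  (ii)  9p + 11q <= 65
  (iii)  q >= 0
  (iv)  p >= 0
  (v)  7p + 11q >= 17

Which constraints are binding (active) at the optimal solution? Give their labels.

Feasible corners and C = -12p + 5q:
  (65/9, 0) → C = -260/3
  (0, 65/11) → C = 325/11
  (17/7, 0) → C = -204/7
  (0, 17/11) → C = 85/11

The minimum is at (65/9, 0). Substituting into each constraint, equality holds for (ii) and (iii); the remaining constraints have slack.

(ii) and (iii)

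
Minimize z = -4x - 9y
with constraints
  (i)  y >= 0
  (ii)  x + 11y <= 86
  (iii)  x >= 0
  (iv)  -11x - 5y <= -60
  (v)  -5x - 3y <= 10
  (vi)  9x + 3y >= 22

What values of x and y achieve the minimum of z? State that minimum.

Feasible corners and z = -4x - 9y:
  (86, 0) → z = -344
  (60/11, 0) → z = -240/11
  (115/58, 443/58) → z = -4447/58

The optimum lies where y = 0 and x + 11y = 86.
Solving simultaneously gives x = 86, y = 0.

x = 86, y = 0, minimum z = -344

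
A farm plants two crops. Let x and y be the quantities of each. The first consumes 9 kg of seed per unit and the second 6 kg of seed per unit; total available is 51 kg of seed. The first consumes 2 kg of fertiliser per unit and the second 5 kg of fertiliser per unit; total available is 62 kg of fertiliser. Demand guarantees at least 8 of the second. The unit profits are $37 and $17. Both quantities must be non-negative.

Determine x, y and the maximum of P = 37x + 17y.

Corner points and P = 37x + 17y:
  (0, 17/2) → P = 289/2
  (0, 8) → P = 136
  (1/3, 8) → P = 445/3

At the optimal vertex, 9x + 6y = 51 and y = 8.
Solving simultaneously gives x = 1/3, y = 8.

x = 1/3, y = 8, maximum P = 445/3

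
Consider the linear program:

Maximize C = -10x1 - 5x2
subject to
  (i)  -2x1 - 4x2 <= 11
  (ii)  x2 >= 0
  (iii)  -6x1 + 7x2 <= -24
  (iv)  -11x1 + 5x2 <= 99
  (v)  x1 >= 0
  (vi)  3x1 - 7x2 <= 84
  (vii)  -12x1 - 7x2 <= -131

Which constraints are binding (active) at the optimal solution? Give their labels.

(iii) and (vii)

Extreme points and C = -10x1 - 5x2:
  (28, 0) → C = -280
  (131/12, 0) → C = -655/6
  (155/18, 83/21) → C = -6670/63
The feasible region is unbounded (it extends along (7, 3), (7, 6)), but C strictly decreases along every unbounded feasible direction, so there is no improving ray and the maximum is attained at a vertex.

The maximum is at (155/18, 83/21). Substituting into each constraint, equality holds for (iii) and (vii); the remaining constraints have slack.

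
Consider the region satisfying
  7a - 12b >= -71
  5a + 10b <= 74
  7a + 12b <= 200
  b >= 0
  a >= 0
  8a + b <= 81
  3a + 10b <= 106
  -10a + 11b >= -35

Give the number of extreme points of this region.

Of the 28 pairwise boundary intersections, those satisfying every inequality are:
  (89/65, 873/130)
  (0, 71/12)
  (1164/155, 113/31)
  (0, 0)
  (7/2, 0)

5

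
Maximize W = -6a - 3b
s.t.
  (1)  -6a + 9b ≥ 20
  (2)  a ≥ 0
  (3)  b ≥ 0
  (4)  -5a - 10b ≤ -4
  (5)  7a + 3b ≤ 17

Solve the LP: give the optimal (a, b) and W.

a = 0, b = 20/9, maximum W = -20/3

Vertices and W = -6a - 3b:
  (0, 20/9) → W = -20/3
  (31/27, 242/81) → W = -428/27
  (0, 17/3) → W = -17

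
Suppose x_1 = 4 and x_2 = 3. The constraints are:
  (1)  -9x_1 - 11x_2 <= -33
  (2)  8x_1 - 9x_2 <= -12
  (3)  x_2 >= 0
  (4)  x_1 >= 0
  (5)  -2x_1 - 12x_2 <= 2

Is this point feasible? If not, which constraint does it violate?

Constraint (2): 8x_1 - 9x_2 = 5, which is not ≤ -12. All other constraints are satisfied.

not feasible — violates (2)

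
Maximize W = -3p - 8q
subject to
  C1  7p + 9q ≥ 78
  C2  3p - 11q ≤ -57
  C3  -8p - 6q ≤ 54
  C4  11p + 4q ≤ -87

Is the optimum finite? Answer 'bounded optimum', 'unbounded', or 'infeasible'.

Corner points and W = -3p - 8q:
  (-159/5, 167/5) → W = -859/5
  (-1095/71, 1467/71) → W = -8451/71
The feasible region has finitely many vertices and no improving ray; the maximum is -8451/71 at (-1095/71, 1467/71).

bounded optimum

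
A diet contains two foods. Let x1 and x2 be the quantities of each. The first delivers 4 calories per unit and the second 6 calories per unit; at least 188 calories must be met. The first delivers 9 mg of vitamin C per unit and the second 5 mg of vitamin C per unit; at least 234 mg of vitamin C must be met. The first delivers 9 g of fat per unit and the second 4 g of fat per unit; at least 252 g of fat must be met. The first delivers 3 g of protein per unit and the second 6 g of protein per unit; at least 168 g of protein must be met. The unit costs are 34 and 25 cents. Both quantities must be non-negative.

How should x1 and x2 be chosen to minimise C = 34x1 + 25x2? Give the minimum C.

The feasible region is unbounded (it extends along (0, 1), (1, 0)), but C strictly increases along every unbounded feasible direction, so there is no improving ray and the minimum is attained at a vertex.

x1 = 20, x2 = 18, minimum C = 1130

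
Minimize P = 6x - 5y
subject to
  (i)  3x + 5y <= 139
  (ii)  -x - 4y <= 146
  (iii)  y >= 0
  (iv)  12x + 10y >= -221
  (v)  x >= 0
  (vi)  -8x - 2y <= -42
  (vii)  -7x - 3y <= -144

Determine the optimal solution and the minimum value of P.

x = 303/26, y = 541/26, minimum P = -887/26

Corner points and P = 6x - 5y:
  (139/3, 0) → P = 278
  (303/26, 541/26) → P = -887/26
  (144/7, 0) → P = 864/7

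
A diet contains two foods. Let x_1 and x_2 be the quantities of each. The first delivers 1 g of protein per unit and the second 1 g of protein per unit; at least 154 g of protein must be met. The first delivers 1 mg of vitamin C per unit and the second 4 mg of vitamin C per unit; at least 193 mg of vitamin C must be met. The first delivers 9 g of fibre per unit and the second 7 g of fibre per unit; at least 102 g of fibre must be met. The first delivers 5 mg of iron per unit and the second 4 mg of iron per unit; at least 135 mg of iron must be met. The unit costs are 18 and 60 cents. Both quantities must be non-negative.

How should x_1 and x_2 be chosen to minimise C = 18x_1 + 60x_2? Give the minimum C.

x_1 = 141, x_2 = 13, minimum C = 3318

Vertices and C = 18x_1 + 60x_2:
  (0, 154) → C = 9240
  (193, 0) → C = 3474
  (141, 13) → C = 3318
The feasible region is unbounded (it extends along (0, 1), (1, 0)), but C strictly increases along every unbounded feasible direction, so there is no improving ray and the minimum is attained at a vertex.

The binding constraints are x_1 + x_2 = 154 and x_1 + 4x_2 = 193.
Solving simultaneously gives x_1 = 141, x_2 = 13.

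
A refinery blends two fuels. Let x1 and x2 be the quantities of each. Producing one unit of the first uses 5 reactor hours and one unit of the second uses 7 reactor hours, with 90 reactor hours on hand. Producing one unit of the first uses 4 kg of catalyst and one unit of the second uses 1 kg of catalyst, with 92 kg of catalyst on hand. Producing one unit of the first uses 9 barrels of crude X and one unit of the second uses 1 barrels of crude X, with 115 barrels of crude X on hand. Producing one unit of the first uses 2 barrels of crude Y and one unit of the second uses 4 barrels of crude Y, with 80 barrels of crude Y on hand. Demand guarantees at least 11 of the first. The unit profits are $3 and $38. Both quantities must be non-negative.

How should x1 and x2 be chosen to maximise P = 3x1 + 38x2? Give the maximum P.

x1 = 11, x2 = 5, maximum P = 223

Corner points and P = 3x1 + 38x2:
  (115/9, 0) → P = 115/3
  (11, 0) → P = 33
  (715/58, 235/58) → P = 11075/58
  (11, 5) → P = 223

At the optimal vertex, 5x1 + 7x2 = 90 and x1 = 11.
Solving simultaneously gives x1 = 11, x2 = 5.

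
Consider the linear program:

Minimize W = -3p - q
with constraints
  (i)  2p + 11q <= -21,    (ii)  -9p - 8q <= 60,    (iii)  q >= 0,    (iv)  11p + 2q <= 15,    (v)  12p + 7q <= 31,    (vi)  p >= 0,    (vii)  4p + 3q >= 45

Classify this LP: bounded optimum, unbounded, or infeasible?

The boundaries p = 0 and 4p + 3q = 45 meet at (0, 15), but that point violates 2p + 11q ≤ -21. Every candidate vertex is excluded by some other constraint, so the feasible region is empty.

infeasible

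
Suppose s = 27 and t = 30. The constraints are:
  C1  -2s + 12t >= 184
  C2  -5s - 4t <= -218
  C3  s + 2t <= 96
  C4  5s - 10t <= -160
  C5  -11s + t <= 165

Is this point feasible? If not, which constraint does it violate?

feasible

C1: 306 ≥ 184 ✓
C2: -255 ≤ -218 ✓
C3: 87 ≤ 96 ✓
C4: -165 ≤ -160 ✓
C5: -267 ≤ 165 ✓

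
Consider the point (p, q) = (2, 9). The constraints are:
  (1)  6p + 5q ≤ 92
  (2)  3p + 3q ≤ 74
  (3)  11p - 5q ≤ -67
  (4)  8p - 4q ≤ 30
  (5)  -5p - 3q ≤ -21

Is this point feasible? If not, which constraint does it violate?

Constraint (3): 11p - 5q = -23, which is not ≤ -67. All other constraints are satisfied.

not feasible — violates (3)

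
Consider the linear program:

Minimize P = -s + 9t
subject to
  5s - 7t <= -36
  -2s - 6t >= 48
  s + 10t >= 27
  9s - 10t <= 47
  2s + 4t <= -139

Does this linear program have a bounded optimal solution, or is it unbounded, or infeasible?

bounded optimum

Extreme points and P = -s + 9t:
  (-321/2, 91/2) → P = 570
  (-749/8, 193/16) → P = 3235/16
The feasible region has finitely many vertices and no improving ray; the minimum is 3235/16 at (-749/8, 193/16).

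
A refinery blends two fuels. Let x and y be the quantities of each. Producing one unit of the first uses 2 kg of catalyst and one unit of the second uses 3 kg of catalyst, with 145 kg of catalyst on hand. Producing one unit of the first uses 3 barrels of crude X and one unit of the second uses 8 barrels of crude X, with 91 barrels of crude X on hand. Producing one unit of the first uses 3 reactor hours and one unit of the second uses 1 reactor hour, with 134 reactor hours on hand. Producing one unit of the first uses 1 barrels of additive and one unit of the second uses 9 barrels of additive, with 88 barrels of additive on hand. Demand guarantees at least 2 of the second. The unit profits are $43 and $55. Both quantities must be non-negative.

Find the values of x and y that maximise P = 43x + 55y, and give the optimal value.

x = 25, y = 2, maximum P = 1185

Vertices and P = 43x + 55y:
  (0, 88/9) → P = 4840/9
  (0, 2) → P = 110
  (115/19, 173/19) → P = 14460/19
  (25, 2) → P = 1185

The binding constraints are 3x + 8y = 91 and y = 2.
Solving simultaneously gives x = 25, y = 2.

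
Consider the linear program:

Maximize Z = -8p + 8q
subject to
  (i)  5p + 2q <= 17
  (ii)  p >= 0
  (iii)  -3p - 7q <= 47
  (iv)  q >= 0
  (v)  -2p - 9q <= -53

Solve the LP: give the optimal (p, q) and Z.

p = 0, q = 17/2, maximum Z = 68

Feasible corners and Z = -8p + 8q:
  (0, 17/2) → Z = 68
  (47/41, 231/41) → Z = 1472/41
  (0, 53/9) → Z = 424/9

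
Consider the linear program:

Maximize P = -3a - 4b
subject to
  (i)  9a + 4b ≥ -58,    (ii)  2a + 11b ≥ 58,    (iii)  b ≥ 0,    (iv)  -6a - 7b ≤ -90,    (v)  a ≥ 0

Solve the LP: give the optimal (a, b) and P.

a = 146/13, b = 42/13, maximum P = -606/13

Extreme points and P = -3a - 4b:
  (29, 0) → P = -87
  (146/13, 42/13) → P = -606/13
  (0, 90/7) → P = -360/7
The feasible region is unbounded (it extends along (0, 1), (1, 0)), but P strictly decreases along every unbounded feasible direction, so there is no improving ray and the maximum is attained at a vertex.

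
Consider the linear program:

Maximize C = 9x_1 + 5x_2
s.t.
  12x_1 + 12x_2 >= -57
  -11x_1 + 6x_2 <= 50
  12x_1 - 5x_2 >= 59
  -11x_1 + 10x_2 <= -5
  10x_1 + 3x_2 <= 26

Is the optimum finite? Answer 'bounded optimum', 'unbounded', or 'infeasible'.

Extreme points and C = 9x_1 + 5x_2:
  (141/68, -116/17) → C = -1051/68
  (23/4, -21/2) → C = -3/4
  (307/86, -139/43) → C = 1373/86
The feasible region has finitely many vertices and no improving ray; the maximum is 1373/86 at (307/86, -139/43).

bounded optimum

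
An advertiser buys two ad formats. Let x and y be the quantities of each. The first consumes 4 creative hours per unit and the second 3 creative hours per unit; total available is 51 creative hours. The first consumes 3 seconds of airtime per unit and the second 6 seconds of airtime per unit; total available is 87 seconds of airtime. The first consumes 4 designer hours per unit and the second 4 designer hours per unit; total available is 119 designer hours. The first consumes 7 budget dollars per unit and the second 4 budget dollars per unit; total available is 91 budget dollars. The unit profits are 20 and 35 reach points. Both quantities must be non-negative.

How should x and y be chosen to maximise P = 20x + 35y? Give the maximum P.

x = 3, y = 13, maximum P = 515

Vertices and P = 20x + 35y:
  (0, 0) → P = 0
  (0, 29/2) → P = 1015/2
  (51/4, 0) → P = 255
  (3, 13) → P = 515

The binding constraints are 4x + 3y = 51 and 3x + 6y = 87.
Solving simultaneously gives x = 3, y = 13.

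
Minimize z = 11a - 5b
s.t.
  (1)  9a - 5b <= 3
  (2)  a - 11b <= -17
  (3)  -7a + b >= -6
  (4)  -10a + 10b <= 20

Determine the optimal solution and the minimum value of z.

a = -1/2, b = 3/2, minimum z = -13

Vertices and z = 11a - 5b:
  (83/76, 125/76) → z = 72/19
  (-1/2, 3/2) → z = -13
  (4/3, 10/3) → z = -2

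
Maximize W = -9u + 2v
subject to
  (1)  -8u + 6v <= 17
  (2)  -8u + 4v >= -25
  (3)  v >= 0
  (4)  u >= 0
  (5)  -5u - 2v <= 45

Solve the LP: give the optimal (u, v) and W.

The optimum lies where -8u + 6v = 17 and u = 0.
Solving simultaneously gives u = 0, v = 17/6.

u = 0, v = 17/6, maximum W = 17/3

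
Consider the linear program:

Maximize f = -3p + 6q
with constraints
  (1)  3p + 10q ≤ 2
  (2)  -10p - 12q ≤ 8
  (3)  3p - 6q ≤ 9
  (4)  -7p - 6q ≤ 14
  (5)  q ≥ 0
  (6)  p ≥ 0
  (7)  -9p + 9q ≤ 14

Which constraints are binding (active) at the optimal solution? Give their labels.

Feasible corners and f = -3p + 6q:
  (2/3, 0) → f = -2
  (0, 1/5) → f = 6/5
  (0, 0) → f = 0

The maximum is at (0, 1/5). Substituting into each constraint, equality holds for (1) and (6); the remaining constraints have slack.

(1) and (6)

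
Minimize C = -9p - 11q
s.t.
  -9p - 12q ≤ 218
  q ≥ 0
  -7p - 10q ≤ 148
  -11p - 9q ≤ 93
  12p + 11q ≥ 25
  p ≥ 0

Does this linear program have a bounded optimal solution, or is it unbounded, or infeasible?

From the feasible point (25/12, 0), moving in the direction (0, 1) keeps every constraint satisfied while C decreases without bound.

unbounded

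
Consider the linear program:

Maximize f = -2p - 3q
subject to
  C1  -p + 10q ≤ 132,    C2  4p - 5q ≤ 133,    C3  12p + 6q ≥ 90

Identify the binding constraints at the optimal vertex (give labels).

Extreme points and f = -2p - 3q:
  (398/7, 661/35) → f = -5963/35
  (6/7, 93/7) → f = -291/7
  (104/7, -103/7) → f = 101/7

The maximum is at (104/7, -103/7). Substituting into each constraint, equality holds for C2 and C3; the remaining constraints have slack.

C2 and C3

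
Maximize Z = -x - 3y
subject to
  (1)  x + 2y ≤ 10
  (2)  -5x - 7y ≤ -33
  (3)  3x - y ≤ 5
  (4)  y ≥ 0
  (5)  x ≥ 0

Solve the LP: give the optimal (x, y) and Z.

Vertices and Z = -x - 3y:
  (20/7, 25/7) → Z = -95/7
  (0, 5) → Z = -15
  (34/13, 37/13) → Z = -145/13
  (0, 33/7) → Z = -99/7

The optimum lies where -5x - 7y = -33 and 3x - y = 5.
Solving simultaneously gives x = 34/13, y = 37/13.

x = 34/13, y = 37/13, maximum Z = -145/13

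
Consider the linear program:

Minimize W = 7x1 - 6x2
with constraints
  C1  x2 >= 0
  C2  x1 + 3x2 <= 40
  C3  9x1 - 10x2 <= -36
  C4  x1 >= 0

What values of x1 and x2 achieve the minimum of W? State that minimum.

x1 = 0, x2 = 40/3, minimum W = -80

The optimum lies where x1 + 3x2 = 40 and x1 = 0.
Solving simultaneously gives x1 = 0, x2 = 40/3.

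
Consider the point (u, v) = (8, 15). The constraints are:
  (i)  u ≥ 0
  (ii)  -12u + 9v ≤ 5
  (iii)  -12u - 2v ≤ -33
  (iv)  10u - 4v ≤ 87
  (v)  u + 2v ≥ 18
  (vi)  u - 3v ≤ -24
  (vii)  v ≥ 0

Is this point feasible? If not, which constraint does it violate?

not feasible — violates (ii)

Constraint (ii): -12u + 9v = 39, which is not ≤ 5. All other constraints are satisfied.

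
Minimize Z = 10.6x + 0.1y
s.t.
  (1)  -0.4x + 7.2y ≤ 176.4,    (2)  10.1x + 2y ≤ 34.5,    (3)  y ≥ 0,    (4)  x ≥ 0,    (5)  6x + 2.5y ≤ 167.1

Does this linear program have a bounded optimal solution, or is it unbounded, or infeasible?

bounded optimum

Feasible corners and Z = 10.6x + 0.1y:
  (345/101, 0) → Z = 3657/101
  (0, 17.25) → Z = 1.725
  (0, 0) → Z = 0
The feasible region has finitely many vertices and no improving ray; the minimum is 0 at (0, 0).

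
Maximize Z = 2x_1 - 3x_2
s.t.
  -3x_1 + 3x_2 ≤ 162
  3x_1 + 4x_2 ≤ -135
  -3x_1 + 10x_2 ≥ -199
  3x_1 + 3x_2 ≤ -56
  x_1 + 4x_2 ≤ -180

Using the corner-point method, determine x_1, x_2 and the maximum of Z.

Corner points and Z = 2x_1 - 3x_2:
  (-739/7, -361/7) → Z = -395/7
  (-396/5, -126/5) → Z = -414/5
  (-502/11, -739/22) → Z = 19/2

The optimum lies where -3x_1 + 10x_2 = -199 and x_1 + 4x_2 = -180.
Solving simultaneously gives x_1 = -502/11, x_2 = -739/22.

x_1 = -502/11, x_2 = -739/22, maximum Z = 19/2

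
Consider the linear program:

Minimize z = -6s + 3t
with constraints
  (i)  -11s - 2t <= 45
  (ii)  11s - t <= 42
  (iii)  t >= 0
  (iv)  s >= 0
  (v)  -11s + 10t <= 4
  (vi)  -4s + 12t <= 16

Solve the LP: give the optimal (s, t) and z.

Corner points and z = -6s + 3t:
  (42/11, 0) → z = -252/11
  (65/16, 43/16) → z = -261/16
  (0, 0) → z = 0
  (0, 2/5) → z = 6/5
  (28/23, 40/23) → z = -48/23

At the optimal vertex, 11s - t = 42 and t = 0.
Solving simultaneously gives s = 42/11, t = 0.

s = 42/11, t = 0, minimum z = -252/11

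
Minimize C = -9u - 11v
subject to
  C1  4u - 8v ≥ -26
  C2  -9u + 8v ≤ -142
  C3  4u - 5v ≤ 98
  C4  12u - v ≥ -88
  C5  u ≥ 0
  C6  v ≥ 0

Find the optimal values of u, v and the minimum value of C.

u = 457/6, v = 124/3, minimum C = -6841/6

Corner points and C = -9u - 11v:
  (168/5, 401/20) → C = -10459/20
  (457/6, 124/3) → C = -6841/6
  (142/9, 0) → C = -142
  (49/2, 0) → C = -441/2

The binding constraints are 4u - 8v = -26 and 4u - 5v = 98.
Solving simultaneously gives u = 457/6, v = 124/3.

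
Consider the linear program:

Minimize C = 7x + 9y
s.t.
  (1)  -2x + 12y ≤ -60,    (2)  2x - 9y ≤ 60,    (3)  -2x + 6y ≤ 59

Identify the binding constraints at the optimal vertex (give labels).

Corner points and C = 7x + 9y:
  (30, 0) → C = 210
  (-89, -119/6) → C = -1603/2
  (-297/2, -119/3) → C = -2793/2

The minimum is at (-297/2, -119/3). Substituting into each constraint, equality holds for (2) and (3); the remaining constraints have slack.

(2) and (3)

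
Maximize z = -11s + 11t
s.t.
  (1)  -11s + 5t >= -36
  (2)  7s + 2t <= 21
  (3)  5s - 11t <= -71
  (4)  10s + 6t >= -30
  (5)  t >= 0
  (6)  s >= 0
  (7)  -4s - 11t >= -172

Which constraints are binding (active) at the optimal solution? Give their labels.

Vertices and z = -11s + 11t:
  (89/87, 602/87) → z = 1881/29
  (0, 21/2) → z = 231/2
  (0, 71/11) → z = 71

The maximum is at (0, 21/2). Substituting into each constraint, equality holds for (2) and (6); the remaining constraints have slack.

(2) and (6)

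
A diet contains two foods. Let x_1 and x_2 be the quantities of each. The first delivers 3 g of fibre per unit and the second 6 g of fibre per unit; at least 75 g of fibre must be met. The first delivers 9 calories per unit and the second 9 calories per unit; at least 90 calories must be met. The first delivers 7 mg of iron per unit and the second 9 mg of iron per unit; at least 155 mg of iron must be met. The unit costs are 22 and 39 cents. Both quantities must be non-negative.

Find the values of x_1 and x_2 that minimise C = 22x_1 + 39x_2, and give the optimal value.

x_1 = 17, x_2 = 4, minimum C = 530

Extreme points and C = 22x_1 + 39x_2:
  (0, 155/9) → C = 2015/3
  (25, 0) → C = 550
  (17, 4) → C = 530
The feasible region is unbounded (it extends along (0, 1), (1, 0)), but C strictly increases along every unbounded feasible direction, so there is no improving ray and the minimum is attained at a vertex.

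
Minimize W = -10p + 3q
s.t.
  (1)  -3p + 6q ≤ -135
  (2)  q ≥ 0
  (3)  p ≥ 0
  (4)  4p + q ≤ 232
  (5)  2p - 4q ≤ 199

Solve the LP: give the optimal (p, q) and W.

Corner points and W = -10p + 3q:
  (45, 0) → W = -450
  (509/9, 52/9) → W = -4934/9
  (58, 0) → W = -580

At the optimal vertex, q = 0 and 4p + q = 232.
Solving simultaneously gives p = 58, q = 0.

p = 58, q = 0, minimum W = -580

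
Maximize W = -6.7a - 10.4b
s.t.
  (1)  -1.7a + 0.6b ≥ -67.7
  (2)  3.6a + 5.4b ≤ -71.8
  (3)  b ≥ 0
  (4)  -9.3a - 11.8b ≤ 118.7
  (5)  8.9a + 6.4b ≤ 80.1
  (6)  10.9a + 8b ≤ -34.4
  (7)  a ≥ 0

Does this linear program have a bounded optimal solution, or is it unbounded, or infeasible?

The boundaries 10.9a + 8b = -34.4 and a = 0 meet at (0, -4.3), but that point violates 3.6a + 5.4b ≤ -71.8. Every candidate vertex is excluded by some other constraint, so the feasible region is empty.

infeasible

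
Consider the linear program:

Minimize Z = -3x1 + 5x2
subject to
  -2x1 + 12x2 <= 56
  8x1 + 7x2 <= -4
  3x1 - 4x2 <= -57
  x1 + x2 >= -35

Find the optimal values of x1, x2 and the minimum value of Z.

x1 = -197/7, x2 = -48/7, minimum Z = 351/7

Feasible corners and Z = -3x1 + 5x2:
  (-115/7, 27/14) → Z = 825/14
  (-34, -1) → Z = 97
  (-197/7, -48/7) → Z = 351/7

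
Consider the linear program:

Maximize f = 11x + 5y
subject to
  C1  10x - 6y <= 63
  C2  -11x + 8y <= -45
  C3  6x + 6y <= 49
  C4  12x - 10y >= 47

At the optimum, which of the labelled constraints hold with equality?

C1 and C3

Vertices and f = 11x + 5y:
  (7, 7/6) → f = 497/6
  (37/7, 23/14) → f = 929/14
  (193/33, 51/22) → f = 5011/66
The feasible region is unbounded (it extends along (-8, -11), (-3, -5)), but f strictly decreases along every unbounded feasible direction, so there is no improving ray and the maximum is attained at a vertex.

The maximum is at (7, 7/6). Substituting into each constraint, equality holds for C1 and C3; the remaining constraints have slack.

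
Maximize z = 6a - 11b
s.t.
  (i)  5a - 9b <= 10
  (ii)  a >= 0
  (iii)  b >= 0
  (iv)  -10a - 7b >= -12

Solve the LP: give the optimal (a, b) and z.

Feasible corners and z = 6a - 11b:
  (0, 0) → z = 0
  (0, 12/7) → z = -132/7
  (6/5, 0) → z = 36/5

At the optimal vertex, b = 0 and -10a - 7b = -12.
Solving simultaneously gives a = 6/5, b = 0.

a = 6/5, b = 0, maximum z = 36/5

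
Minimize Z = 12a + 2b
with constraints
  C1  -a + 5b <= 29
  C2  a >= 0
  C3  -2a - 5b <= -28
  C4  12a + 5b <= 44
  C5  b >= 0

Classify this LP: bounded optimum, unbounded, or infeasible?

bounded optimum

Extreme points and Z = 12a + 2b:
  (0, 29/5) → Z = 58/5
  (15/13, 392/65) → Z = 1684/65
  (0, 28/5) → Z = 56/5
  (8/5, 124/25) → Z = 728/25
The feasible region has finitely many vertices and no improving ray; the minimum is 56/5 at (0, 28/5).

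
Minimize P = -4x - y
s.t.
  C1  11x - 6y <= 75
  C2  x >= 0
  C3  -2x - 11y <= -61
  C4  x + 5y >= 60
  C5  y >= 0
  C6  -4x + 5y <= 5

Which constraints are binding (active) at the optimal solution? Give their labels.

C1 and C6

Vertices and P = -4x - y:
  (735/61, 585/61) → P = -3525/61
  (405/31, 355/31) → P = -1975/31
  (11, 49/5) → P = -269/5

The minimum is at (405/31, 355/31). Substituting into each constraint, equality holds for C1 and C6; the remaining constraints have slack.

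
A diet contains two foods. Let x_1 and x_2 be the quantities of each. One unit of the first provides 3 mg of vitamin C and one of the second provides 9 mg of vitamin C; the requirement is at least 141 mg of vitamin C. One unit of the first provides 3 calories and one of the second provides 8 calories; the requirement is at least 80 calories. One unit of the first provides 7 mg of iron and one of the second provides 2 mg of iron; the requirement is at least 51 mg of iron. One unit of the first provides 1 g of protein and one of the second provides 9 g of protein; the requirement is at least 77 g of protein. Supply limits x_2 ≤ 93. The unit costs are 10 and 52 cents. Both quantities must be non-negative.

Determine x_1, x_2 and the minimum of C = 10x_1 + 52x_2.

x_1 = 32, x_2 = 5, minimum C = 580

Feasible corners and C = 10x_1 + 52x_2:
  (0, 51/2) → C = 1326
  (0, 93) → C = 4836
  (77, 0) → C = 770
  (59/19, 278/19) → C = 15046/19
  (32, 5) → C = 580
The feasible region is unbounded (it extends along (1, 0)), but C strictly increases along every unbounded feasible direction, so there is no improving ray and the minimum is attained at a vertex.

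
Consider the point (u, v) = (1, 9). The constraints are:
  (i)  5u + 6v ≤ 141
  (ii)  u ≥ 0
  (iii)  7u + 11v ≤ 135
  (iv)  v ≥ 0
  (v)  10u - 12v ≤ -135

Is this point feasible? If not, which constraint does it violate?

Constraint (v): 10u - 12v = -98, which is not ≤ -135. All other constraints are satisfied.

not feasible — violates (v)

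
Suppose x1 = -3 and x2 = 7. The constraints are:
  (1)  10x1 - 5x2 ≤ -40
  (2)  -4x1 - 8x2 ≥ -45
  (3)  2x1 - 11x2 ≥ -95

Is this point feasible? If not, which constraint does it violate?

feasible

(1): -65 ≤ -40 ✓
(2): -44 ≥ -45 ✓
(3): -83 ≥ -95 ✓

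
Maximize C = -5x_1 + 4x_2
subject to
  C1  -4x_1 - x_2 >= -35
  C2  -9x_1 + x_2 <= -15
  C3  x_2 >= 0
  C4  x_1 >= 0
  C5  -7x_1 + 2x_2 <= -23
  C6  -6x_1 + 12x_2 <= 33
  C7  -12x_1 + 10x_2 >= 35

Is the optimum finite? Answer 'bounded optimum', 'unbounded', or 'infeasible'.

The boundaries -4x_1 - x_2 = -35 and x_2 = 0 meet at (35/4, 0), but that point violates -12x_1 + 10x_2 ≥ 35. Every candidate vertex is excluded by some other constraint, so the feasible region is empty.

infeasible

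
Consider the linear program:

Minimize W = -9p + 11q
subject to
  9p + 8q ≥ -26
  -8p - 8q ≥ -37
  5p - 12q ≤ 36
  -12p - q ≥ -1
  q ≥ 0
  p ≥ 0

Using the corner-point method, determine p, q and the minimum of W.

p = 1/12, q = 0, minimum W = -3/4

Extreme points and W = -9p + 11q:
  (1/12, 0) → W = -3/4
  (0, 1) → W = 11
  (0, 0) → W = 0

The optimum lies where -12p - q = -1 and q = 0.
Solving simultaneously gives p = 1/12, q = 0.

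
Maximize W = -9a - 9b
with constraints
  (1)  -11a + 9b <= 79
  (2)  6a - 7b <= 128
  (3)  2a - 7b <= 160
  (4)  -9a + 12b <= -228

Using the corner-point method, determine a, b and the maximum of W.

a = -108/13, b = -328/13, maximum W = 3924/13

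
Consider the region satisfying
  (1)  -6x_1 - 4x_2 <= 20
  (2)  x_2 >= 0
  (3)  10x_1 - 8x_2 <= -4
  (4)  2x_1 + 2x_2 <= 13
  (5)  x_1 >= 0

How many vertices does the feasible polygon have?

3

Intersecting each pair of boundary lines and keeping only the points that satisfy every inequality leaves:
  (8/3, 23/6)
  (0, 1/2)
  (0, 13/2)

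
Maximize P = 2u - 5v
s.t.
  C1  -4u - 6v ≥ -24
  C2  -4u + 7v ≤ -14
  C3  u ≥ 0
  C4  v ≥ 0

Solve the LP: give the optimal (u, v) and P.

Vertices and P = 2u - 5v:
  (63/13, 10/13) → P = 76/13
  (6, 0) → P = 12
  (7/2, 0) → P = 7

The optimum lies where -4u - 6v = -24 and v = 0.
Solving simultaneously gives u = 6, v = 0.

u = 6, v = 0, maximum P = 12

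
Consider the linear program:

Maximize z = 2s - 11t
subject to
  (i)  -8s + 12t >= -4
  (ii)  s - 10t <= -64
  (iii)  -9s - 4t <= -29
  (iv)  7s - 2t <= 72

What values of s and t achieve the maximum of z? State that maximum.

Extreme points and z = 2s - 11t:
  (202/17, 129/17) → z = -1015/17
  (214/17, 137/17) → z = -1079/17
  (17/47, 605/94) → z = -6587/94
The feasible region is unbounded (it extends along (2, 7), (-4, 9)), but z strictly decreases along every unbounded feasible direction, so there is no improving ray and the maximum is attained at a vertex.

s = 202/17, t = 129/17, maximum z = -1015/17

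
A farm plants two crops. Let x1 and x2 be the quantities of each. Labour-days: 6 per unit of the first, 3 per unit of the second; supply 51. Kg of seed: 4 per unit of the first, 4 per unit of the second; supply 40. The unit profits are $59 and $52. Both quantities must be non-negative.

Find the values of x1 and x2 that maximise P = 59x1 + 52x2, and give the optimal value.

x1 = 7, x2 = 3, maximum P = 569

Vertices and P = 59x1 + 52x2:
  (0, 0) → P = 0
  (0, 10) → P = 520
  (17/2, 0) → P = 1003/2
  (7, 3) → P = 569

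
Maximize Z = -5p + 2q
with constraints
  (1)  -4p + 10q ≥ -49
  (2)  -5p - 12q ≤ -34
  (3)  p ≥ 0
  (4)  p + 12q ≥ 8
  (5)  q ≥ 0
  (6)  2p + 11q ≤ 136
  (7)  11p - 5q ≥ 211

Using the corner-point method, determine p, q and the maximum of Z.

p = 373/18, q = 61/18, maximum Z = -581/6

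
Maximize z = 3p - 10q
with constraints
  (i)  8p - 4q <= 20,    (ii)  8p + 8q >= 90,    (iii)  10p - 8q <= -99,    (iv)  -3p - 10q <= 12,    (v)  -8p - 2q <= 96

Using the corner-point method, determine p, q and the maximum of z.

p = -1/2, q = 47/4, maximum z = -119

Vertices and z = 3p - 10q:
  (139/6, 124/3) → z = -2063/6
  (-1/2, 47/4) → z = -119
  (-79/4, 31) → z = -1477/4
The feasible region is unbounded (it extends along (-1, 4), (1, 2)), but z strictly decreases along every unbounded feasible direction, so there is no improving ray and the maximum is attained at a vertex.

The binding constraints are 8p + 8q = 90 and 10p - 8q = -99.
Solving simultaneously gives p = -1/2, q = 47/4.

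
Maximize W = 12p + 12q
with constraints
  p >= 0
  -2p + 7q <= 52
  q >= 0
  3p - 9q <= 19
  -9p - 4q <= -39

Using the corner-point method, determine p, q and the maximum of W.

Extreme points and W = 12p + 12q:
  (601/3, 194/3) → W = 3180
  (65/71, 546/71) → W = 7332/71
  (19/3, 0) → W = 76
  (13/3, 0) → W = 52

The optimum lies where -2p + 7q = 52 and 3p - 9q = 19.
Solving simultaneously gives p = 601/3, q = 194/3.

p = 601/3, q = 194/3, maximum W = 3180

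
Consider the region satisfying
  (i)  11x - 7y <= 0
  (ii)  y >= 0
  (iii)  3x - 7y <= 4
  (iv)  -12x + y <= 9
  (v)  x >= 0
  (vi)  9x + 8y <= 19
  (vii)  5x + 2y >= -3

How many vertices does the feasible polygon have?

3

Intersecting each pair of boundary lines and keeping only the points that satisfy every inequality leaves:
  (0, 0)
  (133/151, 209/151)
  (0, 19/8)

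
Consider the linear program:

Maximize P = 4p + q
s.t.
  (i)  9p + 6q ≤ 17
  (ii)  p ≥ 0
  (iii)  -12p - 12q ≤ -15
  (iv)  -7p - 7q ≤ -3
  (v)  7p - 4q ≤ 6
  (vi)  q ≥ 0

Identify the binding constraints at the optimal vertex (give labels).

(i) and (v)

Feasible corners and P = 4p + q:
  (0, 17/6) → P = 17/6
  (4/3, 5/6) → P = 37/6
  (0, 5/4) → P = 5/4
  (1, 1/4) → P = 17/4

The maximum is at (4/3, 5/6). Substituting into each constraint, equality holds for (i) and (v); the remaining constraints have slack.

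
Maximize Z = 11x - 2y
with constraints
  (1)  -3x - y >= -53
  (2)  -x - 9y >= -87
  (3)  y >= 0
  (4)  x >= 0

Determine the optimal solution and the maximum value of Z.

x = 53/3, y = 0, maximum Z = 583/3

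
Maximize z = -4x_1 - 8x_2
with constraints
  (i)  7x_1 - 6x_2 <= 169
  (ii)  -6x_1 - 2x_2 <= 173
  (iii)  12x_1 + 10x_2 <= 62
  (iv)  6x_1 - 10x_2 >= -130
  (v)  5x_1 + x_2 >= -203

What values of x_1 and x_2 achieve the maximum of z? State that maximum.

Corner points and z = -4x_1 - 8x_2:
  (-14, -89/2) → z = 412
  (1031/71, -797/71) → z = 2252/71
  (-995/36, -43/12) → z = 1253/9
  (-34/9, 161/15) → z = -3184/45

The binding constraints are 7x_1 - 6x_2 = 169 and -6x_1 - 2x_2 = 173.
Solving simultaneously gives x_1 = -14, x_2 = -89/2.

x_1 = -14, x_2 = -89/2, maximum z = 412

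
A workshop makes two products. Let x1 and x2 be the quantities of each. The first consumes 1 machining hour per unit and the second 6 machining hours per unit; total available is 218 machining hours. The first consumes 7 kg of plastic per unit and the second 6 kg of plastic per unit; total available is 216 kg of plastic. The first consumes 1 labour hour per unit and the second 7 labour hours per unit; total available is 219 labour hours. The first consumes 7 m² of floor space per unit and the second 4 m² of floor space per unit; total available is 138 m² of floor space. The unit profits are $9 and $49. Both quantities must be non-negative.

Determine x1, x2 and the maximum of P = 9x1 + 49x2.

Extreme points and P = 9x1 + 49x2:
  (0, 0) → P = 0
  (0, 219/7) → P = 1533
  (138/7, 0) → P = 1242/7
  (2, 31) → P = 1537

At the optimal vertex, x1 + 7x2 = 219 and 7x1 + 4x2 = 138.
Solving simultaneously gives x1 = 2, x2 = 31.

x1 = 2, x2 = 31, maximum P = 1537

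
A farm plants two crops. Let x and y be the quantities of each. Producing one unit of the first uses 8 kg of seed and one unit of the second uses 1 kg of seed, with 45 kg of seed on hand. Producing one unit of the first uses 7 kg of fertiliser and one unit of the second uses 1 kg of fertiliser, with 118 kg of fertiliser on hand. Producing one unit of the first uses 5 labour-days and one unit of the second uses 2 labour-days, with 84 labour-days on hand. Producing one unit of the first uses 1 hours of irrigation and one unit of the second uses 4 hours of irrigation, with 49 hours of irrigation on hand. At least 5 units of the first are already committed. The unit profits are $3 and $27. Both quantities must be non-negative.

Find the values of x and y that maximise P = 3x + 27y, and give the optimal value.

x = 5, y = 5, maximum P = 150

Corner points and P = 3x + 27y:
  (45/8, 0) → P = 135/8
  (5, 0) → P = 15
  (5, 5) → P = 150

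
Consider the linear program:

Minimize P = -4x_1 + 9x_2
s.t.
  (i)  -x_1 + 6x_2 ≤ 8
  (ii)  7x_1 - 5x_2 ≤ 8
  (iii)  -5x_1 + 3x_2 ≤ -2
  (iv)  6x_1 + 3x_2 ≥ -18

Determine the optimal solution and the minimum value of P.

Feasible corners and P = -4x_1 + 9x_2:
  (88/37, 64/37) → P = 224/37
  (4/3, 14/9) → P = 26/3
  (-22/17, -58/17) → P = -434/17
  (-16/11, -34/11) → P = -22

The optimum lies where 7x_1 - 5x_2 = 8 and 6x_1 + 3x_2 = -18.
Solving simultaneously gives x_1 = -22/17, x_2 = -58/17.

x_1 = -22/17, x_2 = -58/17, minimum P = -434/17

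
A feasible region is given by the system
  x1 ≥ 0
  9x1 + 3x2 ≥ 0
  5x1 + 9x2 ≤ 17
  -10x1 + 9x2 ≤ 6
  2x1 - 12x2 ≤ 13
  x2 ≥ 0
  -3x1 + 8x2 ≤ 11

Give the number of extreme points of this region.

Of the 21 pairwise boundary intersections, those satisfying every inequality are:
  (0, 0)
  (0, 2/3)
  (11/15, 40/27)
  (17/5, 0)

4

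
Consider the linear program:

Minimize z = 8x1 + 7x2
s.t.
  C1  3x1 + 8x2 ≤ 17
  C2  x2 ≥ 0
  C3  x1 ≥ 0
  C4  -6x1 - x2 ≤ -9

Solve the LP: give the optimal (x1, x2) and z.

x1 = 3/2, x2 = 0, minimum z = 12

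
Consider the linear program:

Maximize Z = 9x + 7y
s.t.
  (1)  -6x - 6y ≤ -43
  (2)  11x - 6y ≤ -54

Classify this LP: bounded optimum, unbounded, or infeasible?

unbounded

From the feasible point (-11/17, 797/102), moving in the direction (6, 11) keeps every constraint satisfied while Z increases without bound.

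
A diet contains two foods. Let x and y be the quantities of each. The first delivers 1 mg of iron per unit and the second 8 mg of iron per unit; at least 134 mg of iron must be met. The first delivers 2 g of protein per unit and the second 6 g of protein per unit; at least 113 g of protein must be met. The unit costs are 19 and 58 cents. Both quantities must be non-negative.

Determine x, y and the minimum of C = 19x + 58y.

Extreme points and C = 19x + 58y:
  (0, 113/6) → C = 3277/3
  (134, 0) → C = 2546
  (10, 31/2) → C = 1089
The feasible region is unbounded (it extends along (0, 1), (1, 0)), but C strictly increases along every unbounded feasible direction, so there is no improving ray and the minimum is attained at a vertex.

At the optimal vertex, x + 8y = 134 and 2x + 6y = 113.
Solving simultaneously gives x = 10, y = 31/2.

x = 10, y = 31/2, minimum C = 1089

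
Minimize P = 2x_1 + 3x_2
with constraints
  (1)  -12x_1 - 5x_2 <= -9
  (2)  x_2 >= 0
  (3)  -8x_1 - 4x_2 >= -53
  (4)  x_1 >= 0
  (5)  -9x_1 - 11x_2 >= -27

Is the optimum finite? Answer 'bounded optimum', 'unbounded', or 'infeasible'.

Vertices and P = 2x_1 + 3x_2:
  (3/4, 0) → P = 3/2
  (0, 9/5) → P = 27/5
  (3, 0) → P = 6
  (0, 27/11) → P = 81/11
The feasible region has finitely many vertices and no improving ray; the minimum is 3/2 at (3/4, 0).

bounded optimum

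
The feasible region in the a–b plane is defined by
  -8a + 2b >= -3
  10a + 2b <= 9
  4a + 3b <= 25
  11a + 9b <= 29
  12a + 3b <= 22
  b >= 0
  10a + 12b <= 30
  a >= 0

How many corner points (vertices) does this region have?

Of the 28 pairwise boundary intersections, those satisfying every inequality are:
  (2/3, 7/6)
  (3/8, 0)
  (12/25, 21/10)
  (0, 0)
  (0, 5/2)

5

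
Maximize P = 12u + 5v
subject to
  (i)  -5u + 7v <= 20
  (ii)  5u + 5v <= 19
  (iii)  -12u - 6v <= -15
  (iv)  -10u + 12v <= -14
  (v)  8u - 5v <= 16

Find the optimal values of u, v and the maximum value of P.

u = 61/23, v = 24/23, maximum P = 852/23

Vertices and P = 12u + 5v:
  (22/17, -3/34) → P = 513/34
  (19/12, -2/3) → P = 47/3
  (61/23, 24/23) → P = 852/23

The optimum lies where -10u + 12v = -14 and 8u - 5v = 16.
Solving simultaneously gives u = 61/23, v = 24/23.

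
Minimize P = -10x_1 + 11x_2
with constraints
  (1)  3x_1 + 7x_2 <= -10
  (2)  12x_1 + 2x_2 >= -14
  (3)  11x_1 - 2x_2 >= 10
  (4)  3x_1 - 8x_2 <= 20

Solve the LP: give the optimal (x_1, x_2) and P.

Extreme points and P = -10x_1 + 11x_2:
  (50/83, -140/83) → P = -2040/83
  (4/3, -2) → P = -106/3
  (20/41, -95/41) → P = -1245/41

x_1 = 4/3, x_2 = -2, minimum P = -106/3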